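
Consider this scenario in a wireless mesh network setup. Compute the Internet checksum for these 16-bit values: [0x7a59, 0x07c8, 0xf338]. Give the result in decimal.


Given words: [0x7a59, 0x07c8, 0xf338]
Step 1: Sum all words
Raw sum = 31321 + 1992 + 62264 = 95577
Step 2: Fold carry: (30041 + 1) = 30042
One's complement = ~30042 & 0xFFFF = 35493

35493


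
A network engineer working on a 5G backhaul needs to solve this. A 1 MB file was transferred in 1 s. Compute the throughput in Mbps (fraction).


Given: file = 1 MB, time = 1 s
File in Mb = 1 * 8 = 8 Mb
Throughput = 8 / 1 Mbps
Throughput = 8 Mbps

8


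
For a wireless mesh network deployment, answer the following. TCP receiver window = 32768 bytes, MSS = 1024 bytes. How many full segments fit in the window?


Given: RWND = 32768 bytes, MSS = 1024 bytes
Full segments = floor(RWND / MSS)
Full segments = floor(32768 / 1024)
Full segments = floor(32.0) = 32

32


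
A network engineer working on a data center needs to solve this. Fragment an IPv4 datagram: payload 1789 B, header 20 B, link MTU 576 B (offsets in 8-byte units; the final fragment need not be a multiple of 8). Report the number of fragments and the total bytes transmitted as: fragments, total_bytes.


Max data per non-final fragment = floor((MTU - header)/8)*8 = floor((576 - 20)/8)*8 = floor(556/8)*8 = 552 B
Final fragment needs no 8-byte alignment: it can carry up to MTU - header = 556 B
Non-final fragments needed = ceil((payload - 556) / 552) = ceil(1233/552) = ceil(2.2337) = 3
Number of fragments = 3 + 1 = 4
Fragment sizes (data): 3 * 552 B + 133 B (last, 133 <= 556 OK)
Total bytes sent = payload + n_frags * header = 1789 + 4*20 = 1789 + 80 = 1869 B

4, 1869


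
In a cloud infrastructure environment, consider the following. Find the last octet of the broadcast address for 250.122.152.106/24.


Given: IP = 250.122.152.106, prefix = /24
Host bits = 32 - 24 = 8
Network last octet = 106 AND mask = 0
Host part size = 2^8 - 1 = 255
Broadcast last octet = 0 OR 255 = 255

255


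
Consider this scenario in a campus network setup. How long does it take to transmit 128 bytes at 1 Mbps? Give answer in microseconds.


Given: packet = 128 bytes, bandwidth = 1 Mbps
Packet in bits = 128 * 8 = 1024 bits
Bandwidth = 1 * 10^6 = 1000000 bps
Time = 1024 / 1000000 seconds
Time in us = 1024 * 10^6 / 1000000 = 1024

1024


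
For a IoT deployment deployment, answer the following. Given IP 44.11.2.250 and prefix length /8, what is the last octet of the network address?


Given: IP = 44.11.2.250, prefix = /8
Subnet mask = 255.0.0.0
Last octet of IP: 250
Last octet of mask: 0
Network last octet = 250 AND 0 = 0

0


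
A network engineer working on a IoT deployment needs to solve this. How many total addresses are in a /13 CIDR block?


Given: CIDR prefix /13
Host bits = 32 - 13 = 19
Total addresses = 2^19 = 524288

524288


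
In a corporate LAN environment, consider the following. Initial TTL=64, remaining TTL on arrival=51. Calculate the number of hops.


Given: initial TTL = 64, received TTL = 51
Hops = initial TTL - received TTL
Hops = 64 - 51 = 13

13


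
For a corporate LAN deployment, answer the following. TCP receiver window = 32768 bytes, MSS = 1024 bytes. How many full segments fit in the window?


Given: RWND = 32768 bytes, MSS = 1024 bytes
Full segments = floor(RWND / MSS)
Full segments = floor(32768 / 1024)
Full segments = floor(32.0) = 32

32


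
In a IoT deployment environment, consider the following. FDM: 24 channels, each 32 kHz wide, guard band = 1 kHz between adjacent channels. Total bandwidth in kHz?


Given: 24 channels, 32 kHz each, guard = 1 kHz
Channel bandwidth = 24 * 32 = 768 kHz
Guard bands = 23 gaps * 1 kHz = 23 kHz
Total = 768 + 23 = 791 kHz

791


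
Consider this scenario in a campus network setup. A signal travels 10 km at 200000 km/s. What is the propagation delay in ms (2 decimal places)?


Given: distance = 10 km, speed = 200000 km/s
Delay = distance / speed = 10 / 200000 seconds
Delay in ms = 10 * 1000 / 200000
Delay = 0.0500 ms
Rounded to 2 dp = 0.05 ms

0.05


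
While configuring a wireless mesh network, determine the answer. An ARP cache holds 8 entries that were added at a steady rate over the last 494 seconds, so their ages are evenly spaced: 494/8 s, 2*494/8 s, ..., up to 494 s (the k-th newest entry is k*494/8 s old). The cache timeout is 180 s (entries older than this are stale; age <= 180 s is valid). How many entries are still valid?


Ages are k * 494/8 s for k = 1..8 (spacing = 61.7500 s).
Entry k is valid iff k * 494/8 <= 180 iff k <= 8 * 180 / 494 = 2.9150
n_valid = floor(2.9150) = 2
(n_stale = 8 - 2 = 6)

2


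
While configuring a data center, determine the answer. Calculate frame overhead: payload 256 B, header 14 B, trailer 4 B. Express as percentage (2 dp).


Given: payload = 256 B, header = 14 B, trailer = 4 B
Overhead bytes = header + trailer = 14 + 4 = 18
Total frame = payload + overhead = 256 + 18 = 274
Overhead % = 18 / 274 * 100 = 6.5693% -> 6.57% (2 dp)

6.57


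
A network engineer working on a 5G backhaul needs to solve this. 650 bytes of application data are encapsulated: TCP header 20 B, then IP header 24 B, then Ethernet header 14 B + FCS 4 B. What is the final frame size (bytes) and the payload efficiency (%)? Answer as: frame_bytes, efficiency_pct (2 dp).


TCP segment = 650 + 20 = 670 B
IP packet = 670 + 24 = 694 B
Ethernet frame = 694 + 14 + 4 = 712 B
Efficiency = app / frame = 650 / 712 = 0.912921 = 91.2921% -> 91.29% (2 dp)

712, 91.29


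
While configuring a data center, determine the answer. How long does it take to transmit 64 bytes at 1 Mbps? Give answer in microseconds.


Given: packet = 64 bytes, bandwidth = 1 Mbps
Packet in bits = 64 * 8 = 512 bits
Bandwidth = 1 * 10^6 = 1000000 bps
Time = 512 / 1000000 seconds
Time in us = 512 * 10^6 / 1000000 = 512

512


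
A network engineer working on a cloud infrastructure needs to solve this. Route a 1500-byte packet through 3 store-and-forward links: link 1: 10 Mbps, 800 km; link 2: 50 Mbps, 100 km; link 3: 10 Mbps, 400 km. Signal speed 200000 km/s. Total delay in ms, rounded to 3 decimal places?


Packet = 1500 bytes = 12000 bits. Store-and-forward: sum (t_trans + t_prop) per link.
Link 1: t_trans = 12000/(10*10^6) s = 1.2000 ms; t_prop = 800/200000 s = 4.0000 ms; subtotal = 5.2000 ms
Link 2: t_trans = 12000/(50*10^6) s = 0.2400 ms; t_prop = 100/200000 s = 0.5000 ms; subtotal = 0.7400 ms
Link 3: t_trans = 12000/(10*10^6) s = 1.2000 ms; t_prop = 400/200000 s = 2.0000 ms; subtotal = 3.2000 ms
End-to-end = 5.2000 + 0.7400 + 3.2000 = 9.1400 ms -> 9.140 ms (3 dp)

9.140


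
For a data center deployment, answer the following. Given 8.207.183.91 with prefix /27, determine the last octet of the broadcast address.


Given: IP = 8.207.183.91, prefix = /27
Host bits = 32 - 27 = 5
Network last octet = 91 AND mask = 64
Host part size = 2^5 - 1 = 31
Broadcast last octet = 64 OR 31 = 95

95


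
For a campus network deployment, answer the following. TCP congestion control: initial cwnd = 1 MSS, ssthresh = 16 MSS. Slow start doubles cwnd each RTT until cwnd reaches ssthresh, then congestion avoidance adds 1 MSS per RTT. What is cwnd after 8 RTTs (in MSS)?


RTT 0: cwnd = 1 MSS (initial)
RTT 1: cwnd = 2 MSS (slow start, doubled)
RTT 2: cwnd = 4 MSS (slow start, doubled)
RTT 3: cwnd = 8 MSS (slow start, doubled)
RTT 4: cwnd = 16 MSS (slow start, doubled)
RTT 5: cwnd = 17 MSS (congestion avoidance, +1)
RTT 6: cwnd = 18 MSS (congestion avoidance, +1)
RTT 7: cwnd = 19 MSS (congestion avoidance, +1)
RTT 8: cwnd = 20 MSS (congestion avoidance, +1)

20


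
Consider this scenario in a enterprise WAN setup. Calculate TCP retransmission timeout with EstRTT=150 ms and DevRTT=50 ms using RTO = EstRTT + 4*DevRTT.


Given: EstRTT = 150 ms, DevRTT = 50 ms
Timeout = EstRTT + 4 * DevRTT
4 * DevRTT = 4 * 50 = 200
Timeout = 150 + 200 = 350 ms

350


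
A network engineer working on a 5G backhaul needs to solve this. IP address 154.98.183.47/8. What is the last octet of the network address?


Given: IP = 154.98.183.47, prefix = /8
Subnet mask = 255.0.0.0
Last octet of IP: 47
Last octet of mask: 0
Network last octet = 47 AND 0 = 0

0


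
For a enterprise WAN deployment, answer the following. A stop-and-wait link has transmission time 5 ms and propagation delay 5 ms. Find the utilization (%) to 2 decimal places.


Given: Ttrans = 5 ms, Tprop = 5 ms
RTT = 2 * Tprop = 2 * 5 = 10 ms
U = Ttrans / (Ttrans + RTT)
U = 5 / (5 + 10)
U = 5 / 15 = 0.333333
U% = 33.33%

33.33


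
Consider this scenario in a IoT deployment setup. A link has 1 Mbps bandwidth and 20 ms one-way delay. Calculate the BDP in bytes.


Given: bandwidth = 1 Mbps, delay = 20 ms
BDP in bits = 1 * 10^6 * 20 / 1000
BDP in bits = 20000
BDP in bytes = 20000 / 8 = 2500

2500


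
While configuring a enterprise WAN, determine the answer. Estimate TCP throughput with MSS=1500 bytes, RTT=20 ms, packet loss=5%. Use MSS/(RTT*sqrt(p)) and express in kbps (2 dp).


Given: MSS = 1500 bytes, RTT = 20 ms, loss = 5%
RTT in seconds = 20 / 1000 = 0.02
Loss rate = 5% = 0.05
sqrt(loss) = sqrt(0.05) = 0.223606797750
Throughput (bytes/s) = 1500 / (0.02 * 0.223606797750) = 335410.1966
Throughput (kbps) = 335410.1966 * 8 / 1000 = 2683.281573 -> 2683.28 kbps (2 dp)

2683.28


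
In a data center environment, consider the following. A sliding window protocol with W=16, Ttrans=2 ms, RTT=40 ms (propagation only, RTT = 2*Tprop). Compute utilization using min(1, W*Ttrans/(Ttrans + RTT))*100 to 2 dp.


Given: W = 16, Ttrans = 2 ms, RTT = 40 ms (= 2 * Tprop, Tprop = 20 ms)
Cycle time = Ttrans + RTT = 2 + 40 = 42 ms (first packet sent until its ACK returns)
W * Ttrans = 16 * 2 = 32 ms of sending per cycle
W * Ttrans / (Ttrans + RTT) = 32 / 42 = 0.761905
U = min(1, 0.761905) = 0.761905
U% = 76.19%

76.19


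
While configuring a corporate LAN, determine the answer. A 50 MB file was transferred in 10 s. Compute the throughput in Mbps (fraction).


Given: file = 50 MB, time = 10 s
File in Mb = 50 * 8 = 400 Mb
Throughput = 400 / 10 Mbps
Throughput = 40 Mbps

40


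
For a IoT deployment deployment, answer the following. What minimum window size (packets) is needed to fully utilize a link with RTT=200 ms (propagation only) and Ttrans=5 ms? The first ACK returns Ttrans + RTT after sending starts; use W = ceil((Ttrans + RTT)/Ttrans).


Given: Ttrans = 5 ms, RTT = 200 ms (= 2 * Tprop, Tprop = 100 ms)
Time until first ACK returns = Ttrans + RTT = 5 + 200 = 205 ms
Need W * Ttrans >= Ttrans + RTT  ->  W >= (Ttrans + RTT) / Ttrans
(Ttrans + RTT) / Ttrans = 205 / 5 = 41
W_min = ceil(41) = 41

41


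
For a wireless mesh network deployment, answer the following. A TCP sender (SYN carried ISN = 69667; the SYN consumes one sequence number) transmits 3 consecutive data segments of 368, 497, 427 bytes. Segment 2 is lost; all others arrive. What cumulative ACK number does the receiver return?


SYN uses sequence number 69667; first data byte = ISN + 1 = 69668.
Segment 1: SEQ = 69668, len = 368 B, covers [69668, 70035]
Segment 2: SEQ = 70036, len = 497 B, covers [70036, 70532] [LOST]
Segment 3: SEQ = 70533, len = 427 B, covers [70533, 70959]
In-order data received: bytes [69668, 70035] (segments 1..1).
Segment 2 missing -> gap begins at byte 70036; later segments buffered out of order.
Cumulative ACK = next expected in-order byte = 69668 + 368 = 70036

70036


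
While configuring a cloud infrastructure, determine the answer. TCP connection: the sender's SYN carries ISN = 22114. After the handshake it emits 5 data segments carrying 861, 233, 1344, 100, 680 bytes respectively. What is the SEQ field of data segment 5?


The SYN occupies sequence number ISN = 22114, so the first data byte is ISN + 1 = 22115.
SEQ of data segment i = (ISN + 1) + sum of payload sizes of segments 1..i-1.
Segment 1: SEQ = 22115, payload = 861 bytes
Segment 2: SEQ = 22976, payload = 233 bytes
Segment 3: SEQ = 23209, payload = 1344 bytes
Segment 4: SEQ = 24553, payload = 100 bytes
Segment 5: SEQ = 24653, payload = 680 bytes
SEQ of segment 5 = 22115 + 861 + 233 + 1344 + 100 = 24653

24653


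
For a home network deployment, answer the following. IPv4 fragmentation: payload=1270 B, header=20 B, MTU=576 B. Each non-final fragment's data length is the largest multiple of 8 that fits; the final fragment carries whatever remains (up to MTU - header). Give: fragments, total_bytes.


Max data per non-final fragment = floor((MTU - header)/8)*8 = floor((576 - 20)/8)*8 = floor(556/8)*8 = 552 B
Final fragment needs no 8-byte alignment: it can carry up to MTU - header = 556 B
Non-final fragments needed = ceil((payload - 556) / 552) = ceil(714/552) = ceil(1.2935) = 2
Number of fragments = 2 + 1 = 3
Fragment sizes (data): 2 * 552 B + 166 B (last, 166 <= 556 OK)
Total bytes sent = payload + n_frags * header = 1270 + 3*20 = 1270 + 60 = 1330 B

3, 1330


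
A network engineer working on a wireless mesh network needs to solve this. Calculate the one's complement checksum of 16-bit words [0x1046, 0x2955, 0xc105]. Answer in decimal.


Given words: [0x1046, 0x2955, 0xc105]
Step 1: Sum all words
Raw sum = 4166 + 10581 + 49413 = 64160
One's complement = ~64160 & 0xFFFF = 1375

1375


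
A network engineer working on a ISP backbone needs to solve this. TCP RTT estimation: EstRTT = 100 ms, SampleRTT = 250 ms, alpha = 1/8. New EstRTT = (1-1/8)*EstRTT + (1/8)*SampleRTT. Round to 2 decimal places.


Given: EstRTT = 100 ms, SampleRTT = 250 ms, alpha = 1/8
New EstRTT = (1 - alpha) * EstRTT + alpha * SampleRTT
(7/8) * 100 = 87.5
(1/8) * 250 = 31.25
New EstRTT = 87.5 + 31.25 = 118.75 ms -> 118.75 ms (2 dp)

118.75


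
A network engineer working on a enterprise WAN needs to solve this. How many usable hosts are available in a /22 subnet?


Given: subnet mask /22
Host bits = 32 - 22 = 10
Total addresses = 2^10 = 1024
Usable hosts = 1024 - 2 (network + broadcast) = 1022

1022


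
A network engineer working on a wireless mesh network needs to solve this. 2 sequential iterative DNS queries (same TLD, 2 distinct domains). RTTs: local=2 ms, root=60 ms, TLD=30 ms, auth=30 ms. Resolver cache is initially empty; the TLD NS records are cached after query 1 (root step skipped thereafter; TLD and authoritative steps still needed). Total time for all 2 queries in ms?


Lookup 1 (cold cache): local + root + TLD + auth = 2 + 60 + 30 + 30 = 122 ms
Lookups 2..2 (TLD NS cached -> skip root; new domain -> still ask TLD and auth): local + TLD + auth = 2 + 30 + 30 = 62 ms each
Remaining 1 lookups: 1 * 62 = 62 ms
Total = 122 + 62 = 184 ms

184


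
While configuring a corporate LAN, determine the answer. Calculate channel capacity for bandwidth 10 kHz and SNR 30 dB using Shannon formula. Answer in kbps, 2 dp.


Given: B = 10 kHz, SNR = 30 dB
SNR linear = 10^(30/10) = 1000
1 + SNR = 1001
log2(1001) = 9.9672262588
C = 10 * 1000 * 9.9672262588 = 99672.2626 bps
C = 99.672263 kbps -> 99.67 kbps (2 dp)

99.67


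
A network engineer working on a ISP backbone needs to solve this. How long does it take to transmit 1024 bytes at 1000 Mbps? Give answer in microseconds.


Given: packet = 1024 bytes, bandwidth = 1000 Mbps
Packet in bits = 1024 * 8 = 8192 bits
Bandwidth = 1000 * 10^6 = 1000000000 bps
Time = 8192 / 1000000000 seconds
Time in us = 8192 * 10^6 / 1000000000 = 8.192

8.192


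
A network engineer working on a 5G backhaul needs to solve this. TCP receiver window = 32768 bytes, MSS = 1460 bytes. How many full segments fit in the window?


Given: RWND = 32768 bytes, MSS = 1460 bytes
Full segments = floor(RWND / MSS)
Full segments = floor(32768 / 1460)
Full segments = floor(22.4438) = 22

22


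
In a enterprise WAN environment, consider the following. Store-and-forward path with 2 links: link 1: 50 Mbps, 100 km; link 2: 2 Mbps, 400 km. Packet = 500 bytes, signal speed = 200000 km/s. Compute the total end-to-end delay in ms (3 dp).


Packet = 500 bytes = 4000 bits. Store-and-forward: sum (t_trans + t_prop) per link.
Link 1: t_trans = 4000/(50*10^6) s = 0.0800 ms; t_prop = 100/200000 s = 0.5000 ms; subtotal = 0.5800 ms
Link 2: t_trans = 4000/(2*10^6) s = 2.0000 ms; t_prop = 400/200000 s = 2.0000 ms; subtotal = 4.0000 ms
End-to-end = 0.5800 + 4.0000 = 4.5800 ms -> 4.580 ms (3 dp)

4.580


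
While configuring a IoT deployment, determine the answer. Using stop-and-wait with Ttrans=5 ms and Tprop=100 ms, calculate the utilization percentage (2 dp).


Given: Ttrans = 5 ms, Tprop = 100 ms
RTT = 2 * Tprop = 2 * 100 = 200 ms
U = Ttrans / (Ttrans + RTT)
U = 5 / (5 + 200)
U = 5 / 205 = 0.02439
U% = 2.44%

2.44


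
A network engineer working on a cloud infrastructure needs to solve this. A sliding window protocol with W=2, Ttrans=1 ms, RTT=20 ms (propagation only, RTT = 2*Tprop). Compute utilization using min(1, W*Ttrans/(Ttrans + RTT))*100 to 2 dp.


Given: W = 2, Ttrans = 1 ms, RTT = 20 ms (= 2 * Tprop, Tprop = 10 ms)
Cycle time = Ttrans + RTT = 1 + 20 = 21 ms (first packet sent until its ACK returns)
W * Ttrans = 2 * 1 = 2 ms of sending per cycle
W * Ttrans / (Ttrans + RTT) = 2 / 21 = 0.095238
U = min(1, 0.095238) = 0.095238
U% = 9.52%

9.52


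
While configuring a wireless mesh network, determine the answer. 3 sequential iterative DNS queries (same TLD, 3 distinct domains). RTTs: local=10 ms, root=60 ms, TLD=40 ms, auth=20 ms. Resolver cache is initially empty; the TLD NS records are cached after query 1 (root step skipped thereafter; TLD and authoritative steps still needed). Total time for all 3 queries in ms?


Lookup 1 (cold cache): local + root + TLD + auth = 10 + 60 + 40 + 20 = 130 ms
Lookups 2..3 (TLD NS cached -> skip root; new domain -> still ask TLD and auth): local + TLD + auth = 10 + 40 + 20 = 70 ms each
Remaining 2 lookups: 2 * 70 = 140 ms
Total = 130 + 140 = 270 ms

270


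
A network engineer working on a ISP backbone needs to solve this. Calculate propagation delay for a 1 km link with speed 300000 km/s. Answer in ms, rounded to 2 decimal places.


Given: distance = 1 km, speed = 300000 km/s
Delay = distance / speed = 1 / 300000 seconds
Delay in ms = 1 * 1000 / 300000
Delay = 0.0033 ms
Rounded to 2 dp = 0.00 ms

0.00


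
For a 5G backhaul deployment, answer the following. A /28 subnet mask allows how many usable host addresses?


Given: subnet mask /28
Host bits = 32 - 28 = 4
Total addresses = 2^4 = 16
Usable hosts = 16 - 2 (network + broadcast) = 14

14


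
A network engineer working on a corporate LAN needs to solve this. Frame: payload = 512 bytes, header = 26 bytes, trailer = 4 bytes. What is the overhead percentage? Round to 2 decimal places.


Given: payload = 512 B, header = 26 B, trailer = 4 B
Overhead bytes = header + trailer = 26 + 4 = 30
Total frame = payload + overhead = 512 + 30 = 542
Overhead % = 30 / 542 * 100 = 5.5351% -> 5.54% (2 dp)

5.54


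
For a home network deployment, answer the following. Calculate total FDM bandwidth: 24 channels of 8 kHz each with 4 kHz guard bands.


Given: 24 channels, 8 kHz each, guard = 4 kHz
Channel bandwidth = 24 * 8 = 192 kHz
Guard bands = 23 gaps * 4 kHz = 92 kHz
Total = 192 + 92 = 284 kHz

284


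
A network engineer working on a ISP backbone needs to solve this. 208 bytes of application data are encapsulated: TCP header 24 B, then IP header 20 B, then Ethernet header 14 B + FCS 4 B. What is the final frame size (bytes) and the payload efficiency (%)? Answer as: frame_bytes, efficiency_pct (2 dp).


TCP segment = 208 + 24 = 232 B
IP packet = 232 + 20 = 252 B
Ethernet frame = 252 + 14 + 4 = 270 B
Efficiency = app / frame = 208 / 270 = 0.770370 = 77.0370% -> 77.04% (2 dp)

270, 77.04


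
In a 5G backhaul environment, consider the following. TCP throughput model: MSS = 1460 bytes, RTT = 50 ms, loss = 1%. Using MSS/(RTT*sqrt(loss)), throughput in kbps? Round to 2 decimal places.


Given: MSS = 1460 bytes, RTT = 50 ms, loss = 1%
RTT in seconds = 50 / 1000 = 0.05
Loss rate = 1% = 0.01
sqrt(loss) = sqrt(0.01) = 0.1
Throughput (bytes/s) = 1460 / (0.05 * 0.1) = 292000.0000
Throughput (kbps) = 292000.0000 * 8 / 1000 = 2336.000000 -> 2336.00 kbps (2 dp)

2336.00


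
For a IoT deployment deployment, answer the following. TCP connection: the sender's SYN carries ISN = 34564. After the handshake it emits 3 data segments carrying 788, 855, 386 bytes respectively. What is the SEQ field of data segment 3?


The SYN occupies sequence number ISN = 34564, so the first data byte is ISN + 1 = 34565.
SEQ of data segment i = (ISN + 1) + sum of payload sizes of segments 1..i-1.
Segment 1: SEQ = 34565, payload = 788 bytes
Segment 2: SEQ = 35353, payload = 855 bytes
Segment 3: SEQ = 36208, payload = 386 bytes
SEQ of segment 3 = 34565 + 788 + 855 = 36208

36208


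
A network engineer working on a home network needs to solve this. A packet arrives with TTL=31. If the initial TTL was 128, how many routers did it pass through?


Given: initial TTL = 128, received TTL = 31
Hops = initial TTL - received TTL
Hops = 128 - 31 = 97

97


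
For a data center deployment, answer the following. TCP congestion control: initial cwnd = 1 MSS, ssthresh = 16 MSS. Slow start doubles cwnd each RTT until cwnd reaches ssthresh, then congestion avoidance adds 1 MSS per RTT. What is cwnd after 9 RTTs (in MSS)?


RTT 0: cwnd = 1 MSS (initial)
RTT 1: cwnd = 2 MSS (slow start, doubled)
RTT 2: cwnd = 4 MSS (slow start, doubled)
RTT 3: cwnd = 8 MSS (slow start, doubled)
RTT 4: cwnd = 16 MSS (slow start, doubled)
RTT 5: cwnd = 17 MSS (congestion avoidance, +1)
RTT 6: cwnd = 18 MSS (congestion avoidance, +1)
RTT 7: cwnd = 19 MSS (congestion avoidance, +1)
RTT 8: cwnd = 20 MSS (congestion avoidance, +1)
RTT 9: cwnd = 21 MSS (congestion avoidance, +1)

21


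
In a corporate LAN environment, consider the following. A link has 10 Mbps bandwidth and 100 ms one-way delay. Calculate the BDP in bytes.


Given: bandwidth = 10 Mbps, delay = 100 ms
BDP in bits = 10 * 10^6 * 100 / 1000
BDP in bits = 1000000
BDP in bytes = 1000000 / 8 = 125000

125000


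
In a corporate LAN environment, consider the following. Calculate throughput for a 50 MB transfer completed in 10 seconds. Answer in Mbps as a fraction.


Given: file = 50 MB, time = 10 s
File in Mb = 50 * 8 = 400 Mb
Throughput = 400 / 10 Mbps
Throughput = 40 Mbps

40


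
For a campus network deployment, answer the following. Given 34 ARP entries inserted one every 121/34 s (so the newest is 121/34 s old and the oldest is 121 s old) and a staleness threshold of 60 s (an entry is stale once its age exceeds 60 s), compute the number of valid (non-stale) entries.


Ages are k * 121/34 s for k = 1..34 (spacing = 3.5588 s).
Entry k is valid iff k * 121/34 <= 60 iff k <= 34 * 60 / 121 = 16.8595
n_valid = floor(16.8595) = 16
(n_stale = 34 - 16 = 18)

16


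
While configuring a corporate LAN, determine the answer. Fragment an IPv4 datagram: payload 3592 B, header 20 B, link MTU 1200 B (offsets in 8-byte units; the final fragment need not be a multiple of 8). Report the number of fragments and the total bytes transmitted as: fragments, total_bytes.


Max data per non-final fragment = floor((MTU - header)/8)*8 = floor((1200 - 20)/8)*8 = floor(1180/8)*8 = 1176 B
Final fragment needs no 8-byte alignment: it can carry up to MTU - header = 1180 B
Non-final fragments needed = ceil((payload - 1180) / 1176) = ceil(2412/1176) = ceil(2.0510) = 3
Number of fragments = 3 + 1 = 4
Fragment sizes (data): 3 * 1176 B + 64 B (last, 64 <= 1180 OK)
Total bytes sent = payload + n_frags * header = 3592 + 4*20 = 3592 + 80 = 3672 B

4, 3672


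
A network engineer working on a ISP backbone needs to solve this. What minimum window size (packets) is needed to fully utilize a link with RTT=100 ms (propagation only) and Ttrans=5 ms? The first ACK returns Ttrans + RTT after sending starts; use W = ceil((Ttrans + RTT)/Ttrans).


Given: Ttrans = 5 ms, RTT = 100 ms (= 2 * Tprop, Tprop = 50 ms)
Time until first ACK returns = Ttrans + RTT = 5 + 100 = 105 ms
Need W * Ttrans >= Ttrans + RTT  ->  W >= (Ttrans + RTT) / Ttrans
(Ttrans + RTT) / Ttrans = 105 / 5 = 21
W_min = ceil(21) = 21

21


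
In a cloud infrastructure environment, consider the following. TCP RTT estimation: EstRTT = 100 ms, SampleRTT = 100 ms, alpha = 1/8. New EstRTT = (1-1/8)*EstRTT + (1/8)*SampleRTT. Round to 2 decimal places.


Given: EstRTT = 100 ms, SampleRTT = 100 ms, alpha = 1/8
New EstRTT = (1 - alpha) * EstRTT + alpha * SampleRTT
(7/8) * 100 = 87.5
(1/8) * 100 = 12.5
New EstRTT = 87.5 + 12.5 = 100 ms -> 100.00 ms (2 dp)

100.00


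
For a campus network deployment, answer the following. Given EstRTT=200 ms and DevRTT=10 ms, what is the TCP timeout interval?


Given: EstRTT = 200 ms, DevRTT = 10 ms
Timeout = EstRTT + 4 * DevRTT
4 * DevRTT = 4 * 10 = 40
Timeout = 200 + 40 = 240 ms

240


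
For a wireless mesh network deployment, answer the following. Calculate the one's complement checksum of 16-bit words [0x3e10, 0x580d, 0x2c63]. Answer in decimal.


Given words: [0x3e10, 0x580d, 0x2c63]
Step 1: Sum all words
Raw sum = 15888 + 22541 + 11363 = 49792
One's complement = ~49792 & 0xFFFF = 15743

15743


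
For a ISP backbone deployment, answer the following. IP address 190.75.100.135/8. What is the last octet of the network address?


Given: IP = 190.75.100.135, prefix = /8
Subnet mask = 255.0.0.0
Last octet of IP: 135
Last octet of mask: 0
Network last octet = 135 AND 0 = 0

0


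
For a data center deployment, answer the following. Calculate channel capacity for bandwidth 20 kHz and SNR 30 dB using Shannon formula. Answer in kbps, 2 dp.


Given: B = 20 kHz, SNR = 30 dB
SNR linear = 10^(30/10) = 1000
1 + SNR = 1001
log2(1001) = 9.9672262588
C = 20 * 1000 * 9.9672262588 = 199344.5252 bps
C = 199.344525 kbps -> 199.34 kbps (2 dp)

199.34


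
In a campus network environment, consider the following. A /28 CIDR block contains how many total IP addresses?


Given: CIDR prefix /28
Host bits = 32 - 28 = 4
Total addresses = 2^4 = 16

16


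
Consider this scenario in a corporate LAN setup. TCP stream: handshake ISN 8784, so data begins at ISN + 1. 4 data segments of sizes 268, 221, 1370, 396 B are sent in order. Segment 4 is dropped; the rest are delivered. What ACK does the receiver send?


SYN uses sequence number 8784; first data byte = ISN + 1 = 8785.
Segment 1: SEQ = 8785, len = 268 B, covers [8785, 9052]
Segment 2: SEQ = 9053, len = 221 B, covers [9053, 9273]
Segment 3: SEQ = 9274, len = 1370 B, covers [9274, 10643]
Segment 4: SEQ = 10644, len = 396 B, covers [10644, 11039] [LOST]
In-order data received: bytes [8785, 10643] (segments 1..3).
Segment 4 missing -> gap begins at byte 10644.
Cumulative ACK = next expected in-order byte = 8785 + 268 + 221 + 1370 = 10644

10644


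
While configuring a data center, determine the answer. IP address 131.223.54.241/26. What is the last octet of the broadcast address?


Given: IP = 131.223.54.241, prefix = /26
Host bits = 32 - 26 = 6
Network last octet = 241 AND mask = 192
Host part size = 2^6 - 1 = 63
Broadcast last octet = 192 OR 63 = 255

255


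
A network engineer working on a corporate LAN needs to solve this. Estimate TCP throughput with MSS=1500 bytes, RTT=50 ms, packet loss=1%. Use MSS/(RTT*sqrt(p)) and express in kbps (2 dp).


Given: MSS = 1500 bytes, RTT = 50 ms, loss = 1%
RTT in seconds = 50 / 1000 = 0.05
Loss rate = 1% = 0.01
sqrt(loss) = sqrt(0.01) = 0.1
Throughput (bytes/s) = 1500 / (0.05 * 0.1) = 300000.0000
Throughput (kbps) = 300000.0000 * 8 / 1000 = 2400.000000 -> 2400.00 kbps (2 dp)

2400.00


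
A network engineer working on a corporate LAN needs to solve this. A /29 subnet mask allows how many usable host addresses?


Given: subnet mask /29
Host bits = 32 - 29 = 3
Total addresses = 2^3 = 8
Usable hosts = 8 - 2 (network + broadcast) = 6

6


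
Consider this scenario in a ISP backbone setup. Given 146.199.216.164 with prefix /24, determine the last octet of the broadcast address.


Given: IP = 146.199.216.164, prefix = /24
Host bits = 32 - 24 = 8
Network last octet = 164 AND mask = 0
Host part size = 2^8 - 1 = 255
Broadcast last octet = 0 OR 255 = 255

255


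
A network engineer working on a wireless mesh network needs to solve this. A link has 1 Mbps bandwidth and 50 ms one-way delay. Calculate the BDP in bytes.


Given: bandwidth = 1 Mbps, delay = 50 ms
BDP in bits = 1 * 10^6 * 50 / 1000
BDP in bits = 50000
BDP in bytes = 50000 / 8 = 6250

6250


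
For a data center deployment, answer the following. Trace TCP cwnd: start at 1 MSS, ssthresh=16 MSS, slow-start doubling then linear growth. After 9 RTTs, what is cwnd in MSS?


RTT 0: cwnd = 1 MSS (initial)
RTT 1: cwnd = 2 MSS (slow start, doubled)
RTT 2: cwnd = 4 MSS (slow start, doubled)
RTT 3: cwnd = 8 MSS (slow start, doubled)
RTT 4: cwnd = 16 MSS (slow start, doubled)
RTT 5: cwnd = 17 MSS (congestion avoidance, +1)
RTT 6: cwnd = 18 MSS (congestion avoidance, +1)
RTT 7: cwnd = 19 MSS (congestion avoidance, +1)
RTT 8: cwnd = 20 MSS (congestion avoidance, +1)
RTT 9: cwnd = 21 MSS (congestion avoidance, +1)

21


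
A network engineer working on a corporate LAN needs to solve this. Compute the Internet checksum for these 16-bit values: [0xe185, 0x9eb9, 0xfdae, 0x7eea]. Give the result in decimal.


Given words: [0xe185, 0x9eb9, 0xfdae, 0x7eea]
Step 1: Sum all words
Raw sum = 57733 + 40633 + 64942 + 32490 = 195798
Step 2: Fold carry: (64726 + 2) = 64728
One's complement = ~64728 & 0xFFFF = 807

807


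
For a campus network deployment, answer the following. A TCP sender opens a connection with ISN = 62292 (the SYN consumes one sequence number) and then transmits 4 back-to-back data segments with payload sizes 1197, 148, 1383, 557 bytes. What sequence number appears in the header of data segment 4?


The SYN occupies sequence number ISN = 62292, so the first data byte is ISN + 1 = 62293.
SEQ of data segment i = (ISN + 1) + sum of payload sizes of segments 1..i-1.
Segment 1: SEQ = 62293, payload = 1197 bytes
Segment 2: SEQ = 63490, payload = 148 bytes
Segment 3: SEQ = 63638, payload = 1383 bytes
Segment 4: SEQ = 65021, payload = 557 bytes
SEQ of segment 4 = 62293 + 1197 + 148 + 1383 = 65021

65021


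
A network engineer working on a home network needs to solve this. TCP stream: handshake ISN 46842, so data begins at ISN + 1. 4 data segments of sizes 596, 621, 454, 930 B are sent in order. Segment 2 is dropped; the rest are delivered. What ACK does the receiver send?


SYN uses sequence number 46842; first data byte = ISN + 1 = 46843.
Segment 1: SEQ = 46843, len = 596 B, covers [46843, 47438]
Segment 2: SEQ = 47439, len = 621 B, covers [47439, 48059] [LOST]
Segment 3: SEQ = 48060, len = 454 B, covers [48060, 48513]
Segment 4: SEQ = 48514, len = 930 B, covers [48514, 49443]
In-order data received: bytes [46843, 47438] (segments 1..1).
Segment 2 missing -> gap begins at byte 47439; later segments buffered out of order.
Cumulative ACK = next expected in-order byte = 46843 + 596 = 47439

47439


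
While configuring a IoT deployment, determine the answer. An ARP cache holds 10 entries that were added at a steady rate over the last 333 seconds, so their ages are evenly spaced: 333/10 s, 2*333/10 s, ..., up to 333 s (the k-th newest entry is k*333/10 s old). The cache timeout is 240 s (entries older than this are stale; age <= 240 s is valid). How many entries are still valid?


Ages are k * 333/10 s for k = 1..10 (spacing = 33.3000 s).
Entry k is valid iff k * 333/10 <= 240 iff k <= 10 * 240 / 333 = 7.2072
n_valid = floor(7.2072) = 7
(n_stale = 10 - 7 = 3)

7


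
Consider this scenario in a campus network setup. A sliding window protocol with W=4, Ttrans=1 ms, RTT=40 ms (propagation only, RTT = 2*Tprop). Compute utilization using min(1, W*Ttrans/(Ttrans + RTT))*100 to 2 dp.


Given: W = 4, Ttrans = 1 ms, RTT = 40 ms (= 2 * Tprop, Tprop = 20 ms)
Cycle time = Ttrans + RTT = 1 + 40 = 41 ms (first packet sent until its ACK returns)
W * Ttrans = 4 * 1 = 4 ms of sending per cycle
W * Ttrans / (Ttrans + RTT) = 4 / 41 = 0.097561
U = min(1, 0.097561) = 0.097561
U% = 9.76%

9.76


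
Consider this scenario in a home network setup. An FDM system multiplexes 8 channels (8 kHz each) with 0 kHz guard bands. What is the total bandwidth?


Given: 8 channels, 8 kHz each, guard = 0 kHz
Channel bandwidth = 8 * 8 = 64 kHz
Guard bands = 7 gaps * 0 kHz = 0 kHz
Total = 64 + 0 = 64 kHz

64


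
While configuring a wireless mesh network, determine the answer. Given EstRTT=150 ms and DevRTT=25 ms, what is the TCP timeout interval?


Given: EstRTT = 150 ms, DevRTT = 25 ms
Timeout = EstRTT + 4 * DevRTT
4 * DevRTT = 4 * 25 = 100
Timeout = 150 + 100 = 250 ms

250


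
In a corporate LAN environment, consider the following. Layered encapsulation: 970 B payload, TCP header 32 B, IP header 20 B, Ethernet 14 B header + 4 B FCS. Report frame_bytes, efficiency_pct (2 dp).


TCP segment = 970 + 32 = 1002 B
IP packet = 1002 + 20 = 1022 B
Ethernet frame = 1022 + 14 + 4 = 1040 B
Efficiency = app / frame = 970 / 1040 = 0.932692 = 93.2692% -> 93.27% (2 dp)

1040, 93.27


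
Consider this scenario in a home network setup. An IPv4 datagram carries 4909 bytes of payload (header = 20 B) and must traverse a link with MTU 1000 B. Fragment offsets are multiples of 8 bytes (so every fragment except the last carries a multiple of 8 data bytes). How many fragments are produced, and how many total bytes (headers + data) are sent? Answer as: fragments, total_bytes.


Max data per non-final fragment = floor((MTU - header)/8)*8 = floor((1000 - 20)/8)*8 = floor(980/8)*8 = 976 B
Final fragment needs no 8-byte alignment: it can carry up to MTU - header = 980 B
Non-final fragments needed = ceil((payload - 980) / 976) = ceil(3929/976) = ceil(4.0256) = 5
Number of fragments = 5 + 1 = 6
Fragment sizes (data): 5 * 976 B + 29 B (last, 29 <= 980 OK)
Total bytes sent = payload + n_frags * header = 4909 + 6*20 = 4909 + 120 = 5029 B

6, 5029


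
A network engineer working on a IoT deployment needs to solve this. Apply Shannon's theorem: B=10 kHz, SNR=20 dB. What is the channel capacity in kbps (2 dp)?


Given: B = 10 kHz, SNR = 20 dB
SNR linear = 10^(20/10) = 100
1 + SNR = 101
log2(101) = 6.6582114828
C = 10 * 1000 * 6.6582114828 = 66582.1148 bps
C = 66.582115 kbps -> 66.58 kbps (2 dp)

66.58


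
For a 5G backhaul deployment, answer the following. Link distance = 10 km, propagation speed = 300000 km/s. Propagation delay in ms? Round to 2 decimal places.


Given: distance = 10 km, speed = 300000 km/s
Delay = distance / speed = 10 / 300000 seconds
Delay in ms = 10 * 1000 / 300000
Delay = 0.0333 ms
Rounded to 2 dp = 0.03 ms

0.03


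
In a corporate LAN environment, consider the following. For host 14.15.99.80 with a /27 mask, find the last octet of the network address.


Given: IP = 14.15.99.80, prefix = /27
Subnet mask = 255.255.255.224
Last octet of IP: 80
Last octet of mask: 224
Network last octet = 80 AND 224 = 64

64


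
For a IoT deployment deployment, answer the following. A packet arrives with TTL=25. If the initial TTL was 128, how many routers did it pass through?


Given: initial TTL = 128, received TTL = 25
Hops = initial TTL - received TTL
Hops = 128 - 25 = 103

103


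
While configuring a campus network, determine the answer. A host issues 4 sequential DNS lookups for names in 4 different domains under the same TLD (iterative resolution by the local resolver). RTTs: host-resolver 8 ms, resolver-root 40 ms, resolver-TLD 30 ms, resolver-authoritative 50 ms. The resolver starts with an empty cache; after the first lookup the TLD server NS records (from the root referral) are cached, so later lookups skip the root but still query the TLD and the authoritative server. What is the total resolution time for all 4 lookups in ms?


Lookup 1 (cold cache): local + root + TLD + auth = 8 + 40 + 30 + 50 = 128 ms
Lookups 2..4 (TLD NS cached -> skip root; new domain -> still ask TLD and auth): local + TLD + auth = 8 + 30 + 50 = 88 ms each
Remaining 3 lookups: 3 * 88 = 264 ms
Total = 128 + 264 = 392 ms

392


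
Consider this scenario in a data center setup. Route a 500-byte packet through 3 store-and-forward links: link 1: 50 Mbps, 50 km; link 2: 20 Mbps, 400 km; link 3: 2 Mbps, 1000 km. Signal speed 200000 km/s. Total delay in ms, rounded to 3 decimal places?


Packet = 500 bytes = 4000 bits. Store-and-forward: sum (t_trans + t_prop) per link.
Link 1: t_trans = 4000/(50*10^6) s = 0.0800 ms; t_prop = 50/200000 s = 0.2500 ms; subtotal = 0.3300 ms
Link 2: t_trans = 4000/(20*10^6) s = 0.2000 ms; t_prop = 400/200000 s = 2.0000 ms; subtotal = 2.2000 ms
Link 3: t_trans = 4000/(2*10^6) s = 2.0000 ms; t_prop = 1000/200000 s = 5.0000 ms; subtotal = 7.0000 ms
End-to-end = 0.3300 + 2.2000 + 7.0000 = 9.5300 ms -> 9.530 ms (3 dp)

9.530


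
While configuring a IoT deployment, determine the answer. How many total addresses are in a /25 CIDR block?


Given: CIDR prefix /25
Host bits = 32 - 25 = 7
Total addresses = 2^7 = 128

128


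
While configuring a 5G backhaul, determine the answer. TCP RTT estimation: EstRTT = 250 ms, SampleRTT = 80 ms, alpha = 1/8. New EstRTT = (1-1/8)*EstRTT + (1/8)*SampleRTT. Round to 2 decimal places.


Given: EstRTT = 250 ms, SampleRTT = 80 ms, alpha = 1/8
New EstRTT = (1 - alpha) * EstRTT + alpha * SampleRTT
(7/8) * 250 = 218.75
(1/8) * 80 = 10
New EstRTT = 218.75 + 10 = 228.75 ms -> 228.75 ms (2 dp)

228.75


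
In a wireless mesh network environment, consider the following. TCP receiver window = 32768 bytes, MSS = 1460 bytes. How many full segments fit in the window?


Given: RWND = 32768 bytes, MSS = 1460 bytes
Full segments = floor(RWND / MSS)
Full segments = floor(32768 / 1460)
Full segments = floor(22.4438) = 22

22


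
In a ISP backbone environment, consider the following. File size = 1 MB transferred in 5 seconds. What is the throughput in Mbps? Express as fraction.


Given: file = 1 MB, time = 5 s
File in Mb = 1 * 8 = 8 Mb
Throughput = 8 / 5 Mbps
Throughput = 8/5 Mbps

8/5


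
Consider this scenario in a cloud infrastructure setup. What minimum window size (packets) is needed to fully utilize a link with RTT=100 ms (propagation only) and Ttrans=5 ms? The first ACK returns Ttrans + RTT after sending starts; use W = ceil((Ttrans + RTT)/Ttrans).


Given: Ttrans = 5 ms, RTT = 100 ms (= 2 * Tprop, Tprop = 50 ms)
Time until first ACK returns = Ttrans + RTT = 5 + 100 = 105 ms
Need W * Ttrans >= Ttrans + RTT  ->  W >= (Ttrans + RTT) / Ttrans
(Ttrans + RTT) / Ttrans = 105 / 5 = 21
W_min = ceil(21) = 21

21


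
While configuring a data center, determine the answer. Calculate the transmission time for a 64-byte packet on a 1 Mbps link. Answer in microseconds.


Given: packet = 64 bytes, bandwidth = 1 Mbps
Packet in bits = 64 * 8 = 512 bits
Bandwidth = 1 * 10^6 = 1000000 bps
Time = 512 / 1000000 seconds
Time in us = 512 * 10^6 / 1000000 = 512

512


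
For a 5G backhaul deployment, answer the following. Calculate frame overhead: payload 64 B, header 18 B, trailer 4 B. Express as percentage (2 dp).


Given: payload = 64 B, header = 18 B, trailer = 4 B
Overhead bytes = header + trailer = 18 + 4 = 22
Total frame = payload + overhead = 64 + 22 = 86
Overhead % = 22 / 86 * 100 = 25.5814% -> 25.58% (2 dp)

25.58


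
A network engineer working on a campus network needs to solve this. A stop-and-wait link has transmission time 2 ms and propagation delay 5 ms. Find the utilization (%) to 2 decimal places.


Given: Ttrans = 2 ms, Tprop = 5 ms
RTT = 2 * Tprop = 2 * 5 = 10 ms
U = Ttrans / (Ttrans + RTT)
U = 2 / (2 + 10)
U = 2 / 12 = 0.166667
U% = 16.67%

16.67


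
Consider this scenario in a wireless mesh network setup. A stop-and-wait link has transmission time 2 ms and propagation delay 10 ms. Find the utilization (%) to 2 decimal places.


Given: Ttrans = 2 ms, Tprop = 10 ms
RTT = 2 * Tprop = 2 * 10 = 20 ms
U = Ttrans / (Ttrans + RTT)
U = 2 / (2 + 20)
U = 2 / 22 = 0.090909
U% = 9.09%

9.09


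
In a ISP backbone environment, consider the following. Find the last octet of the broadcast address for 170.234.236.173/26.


Given: IP = 170.234.236.173, prefix = /26
Host bits = 32 - 26 = 6
Network last octet = 173 AND mask = 128
Host part size = 2^6 - 1 = 63
Broadcast last octet = 128 OR 63 = 191

191
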